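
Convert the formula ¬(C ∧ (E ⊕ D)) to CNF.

(¬C ∨ ¬E ∨ D) ∧ (¬C ∨ ¬D ∨ E)

¬(C ∧ (E ⊕ D))
⇔ ¬(C ∧ (E ∨ D) ∧ ¬(E ∧ D))
⇔ ¬C ∨ ¬(E ∨ D) ∨ ¬¬(E ∧ D)
⇔ ¬C ∨ (¬E ∧ ¬D) ∨ ¬¬(E ∧ D)
⇔ ¬C ∨ (¬E ∧ ¬D) ∨ (E ∧ D)
⇔ (¬C ∨ ¬E ∨ E) ∧ (¬C ∨ ¬E ∨ D) ∧ (¬C ∨ ¬D ∨ E) ∧ (¬C ∨ ¬D ∨ D)
⇔ (¬C ∨ ¬E ∨ D) ∧ (¬C ∨ ¬D ∨ E)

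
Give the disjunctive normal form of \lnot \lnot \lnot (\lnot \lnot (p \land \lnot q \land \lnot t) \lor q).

\lnot \lnot \lnot (\lnot \lnot (p \land \lnot q \land \lnot t) \lor q)
= \lnot (\lnot \lnot (p \land \lnot q \land \lnot t) \lor q)   [double negation]
= \lnot \lnot \lnot (p \land \lnot q \land \lnot t) \land \lnot q   [De Morgan]
= \lnot (p \land \lnot q \land \lnot t) \land \lnot q   [double negation]
= (\lnot p \lor \lnot \lnot q \lor \lnot \lnot t) \land \lnot q   [De Morgan]
= (\lnot p \lor q \lor \lnot \lnot t) \land \lnot q   [double negation]
= (\lnot p \lor q \lor t) \land \lnot q   [double negation]
= (\lnot p \land \lnot q) \lor (q \land \lnot q) \lor (t \land \lnot q)   [distribute \land over \lor]
= (\lnot p \land \lnot q) \lor (t \land \lnot q)   [simplify]

(\lnot p \land \lnot q) \lor (t \land \lnot q)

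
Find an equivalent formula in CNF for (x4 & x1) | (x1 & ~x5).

(x4 | ~x5) & x1

(x4 & x1) | (x1 & ~x5)
≡ (x4 | x1) & (x4 | ~x5) & (x1 | x1) & (x1 | ~x5)   [distribute | over &]
≡ (x4 | ~x5) & x1   [simplify]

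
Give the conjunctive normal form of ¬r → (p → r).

r ∨ ¬p

¬r → (p → r)
≡ ¬¬r ∨ (p → r)   [eliminate →]
≡ ¬¬r ∨ ¬p ∨ r   [eliminate →]
≡ r ∨ ¬p ∨ r   [double negation]
≡ r ∨ ¬p   [simplify]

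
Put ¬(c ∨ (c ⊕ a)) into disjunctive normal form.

¬c ∧ ¬a

¬(c ∨ (c ⊕ a))
≡ ¬(c ∨ (c ∧ ¬a) ∨ (¬c ∧ a))
≡ ¬c ∧ ¬(c ∧ ¬a) ∧ ¬(¬c ∧ a)
≡ ¬c ∧ (¬c ∨ ¬¬a) ∧ ¬(¬c ∧ a)
≡ ¬c ∧ (¬c ∨ a) ∧ ¬(¬c ∧ a)
≡ ¬c ∧ (¬c ∨ a) ∧ (¬¬c ∨ ¬a)
≡ ¬c ∧ (¬c ∨ a) ∧ (c ∨ ¬a)
≡ (¬c ∧ ¬c ∧ c) ∨ (¬c ∧ ¬c ∧ ¬a) ∨ (¬c ∧ a ∧ c) ∨ (¬c ∧ a ∧ ¬a)
≡ ¬c ∧ ¬a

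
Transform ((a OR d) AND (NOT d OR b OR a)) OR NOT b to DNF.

((a OR d) AND (NOT d OR b OR a)) OR NOT b
≡ (a AND NOT d) OR (a AND b) OR (a AND a) OR (d AND NOT d) OR (d AND b) OR (d AND a) OR NOT b   — distribute AND over OR
≡ a OR (d AND b) OR NOT b   — simplify

a OR (d AND b) OR NOT b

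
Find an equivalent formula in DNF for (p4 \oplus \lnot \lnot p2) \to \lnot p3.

(p4 \oplus \lnot \lnot p2) \to \lnot p3
≡ \lnot (p4 \oplus \lnot \lnot p2) \lor \lnot p3   [eliminate \to]
≡ \lnot ((p4 \land \lnot \lnot \lnot p2) \lor (\lnot p4 \land \lnot \lnot p2)) \lor \lnot p3   [expand \oplus]
≡ (\lnot (p4 \land \lnot \lnot \lnot p2) \land \lnot (\lnot p4 \land \lnot \lnot p2)) \lor \lnot p3   [De Morgan]
≡ ((\lnot p4 \lor \lnot \lnot \lnot \lnot p2) \land \lnot (\lnot p4 \land \lnot \lnot p2)) \lor \lnot p3   [De Morgan]
≡ ((\lnot p4 \lor \lnot \lnot p2) \land \lnot (\lnot p4 \land \lnot \lnot p2)) \lor \lnot p3   [double negation]
≡ ((\lnot p4 \lor p2) \land \lnot (\lnot p4 \land \lnot \lnot p2)) \lor \lnot p3   [double negation]
≡ ((\lnot p4 \lor p2) \land (\lnot \lnot p4 \lor \lnot \lnot \lnot p2)) \lor \lnot p3   [De Morgan]
≡ ((\lnot p4 \lor p2) \land (p4 \lor \lnot \lnot \lnot p2)) \lor \lnot p3   [double negation]
≡ ((\lnot p4 \lor p2) \land (p4 \lor \lnot p2)) \lor \lnot p3   [double negation]
≡ (\lnot p4 \land p4) \lor (\lnot p4 \land \lnot p2) \lor (p2 \land p4) \lor (p2 \land \lnot p2) \lor \lnot p3   [distribute \land over \lor]
≡ (\lnot p4 \land \lnot p2) \lor (p2 \land p4) \lor \lnot p3   [simplify]

(\lnot p4 \land \lnot p2) \lor (p2 \land p4) \lor \lnot p3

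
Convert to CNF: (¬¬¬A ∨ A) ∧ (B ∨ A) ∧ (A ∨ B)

B ∨ A

(¬¬¬A ∨ A) ∧ (B ∨ A) ∧ (A ∨ B)
⇔ (¬A ∨ A) ∧ (B ∨ A) ∧ (A ∨ B)   (double negation)
⇔ B ∨ A   (simplify)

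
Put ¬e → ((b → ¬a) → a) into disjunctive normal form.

e ∨ a

¬e → ((b → ¬a) → a)
= ¬¬e ∨ ((b → ¬a) → a)   (eliminate →)
= ¬¬e ∨ ¬(b → ¬a) ∨ a   (eliminate →)
= ¬¬e ∨ ¬(¬b ∨ ¬a) ∨ a   (eliminate →)
= e ∨ ¬(¬b ∨ ¬a) ∨ a   (double negation)
= e ∨ (¬¬b ∧ ¬¬a) ∨ a   (De Morgan)
= e ∨ (b ∧ ¬¬a) ∨ a   (double negation)
= e ∨ (b ∧ a) ∨ a   (double negation)
= e ∨ a   (simplify)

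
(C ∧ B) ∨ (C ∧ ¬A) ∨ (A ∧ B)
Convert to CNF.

(C ∧ B) ∨ (C ∧ ¬A) ∨ (A ∧ B)
≡ (C ∨ C ∨ A) ∧ (C ∨ C ∨ B) ∧ (C ∨ ¬A ∨ A) ∧ (C ∨ ¬A ∨ B) ∧ (B ∨ C ∨ A) ∧ (B ∨ C ∨ B) ∧ (B ∨ ¬A ∨ A) ∧ (B ∨ ¬A ∨ B)   — distribute ∨ over ∧
≡ (C ∨ A) ∧ (C ∨ B) ∧ (B ∨ ¬A)   — simplify

(C ∨ A) ∧ (C ∨ B) ∧ (B ∨ ¬A)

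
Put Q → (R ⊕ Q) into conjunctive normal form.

Q → (R ⊕ Q)
= ¬Q ∨ (R ⊕ Q)   (eliminate →)
= ¬Q ∨ ((R ∨ Q) ∧ ¬(R ∧ Q))   (expand ⊕)
= ¬Q ∨ ((R ∨ Q) ∧ (¬R ∨ ¬Q))   (De Morgan)
= (¬Q ∨ R ∨ Q) ∧ (¬Q ∨ ¬R ∨ ¬Q)   (distribute ∨ over ∧)
= ¬Q ∨ ¬R   (simplify)

¬Q ∨ ¬R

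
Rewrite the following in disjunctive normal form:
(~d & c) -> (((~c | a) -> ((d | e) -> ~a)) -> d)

d | ~c | (a & e)

(~d & c) -> (((~c | a) -> ((d | e) -> ~a)) -> d)
≡ ~(~d & c) | (((~c | a) -> ((d | e) -> ~a)) -> d)   [eliminate ->]
≡ ~(~d & c) | ~((~c | a) -> ((d | e) -> ~a)) | d   [eliminate ->]
≡ ~(~d & c) | ~(~(~c | a) | ((d | e) -> ~a)) | d   [eliminate ->]
≡ ~(~d & c) | ~(~(~c | a) | ~(d | e) | ~a) | d   [eliminate ->]
≡ ~~d | ~c | ~(~(~c | a) | ~(d | e) | ~a) | d   [De Morgan]
≡ d | ~c | ~(~(~c | a) | ~(d | e) | ~a) | d   [double negation]
≡ d | ~c | (~~(~c | a) & ~~(d | e) & ~~a) | d   [De Morgan]
≡ d | ~c | ((~c | a) & ~~(d | e) & ~~a) | d   [double negation]
≡ d | ~c | ((~c | a) & (d | e) & ~~a) | d   [double negation]
≡ d | ~c | ((~c | a) & (d | e) & a) | d   [double negation]
≡ d | ~c | (~c & d & a) | (~c & e & a) | (a & d & a) | (a & e & a) | d   [distribute & over |]
≡ d | ~c | (a & e)   [simplify]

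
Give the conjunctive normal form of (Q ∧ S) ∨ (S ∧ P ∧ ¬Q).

(Q ∧ S) ∨ (S ∧ P ∧ ¬Q)
⇔ (Q ∨ S) ∧ (Q ∨ P) ∧ (Q ∨ ¬Q) ∧ (S ∨ S) ∧ (S ∨ P) ∧ (S ∨ ¬Q)   [distribute ∨ over ∧]
⇔ (Q ∨ P) ∧ S   [simplify]

(Q ∨ P) ∧ S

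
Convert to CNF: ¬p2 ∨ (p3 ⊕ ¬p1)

¬p2 ∨ (p3 ⊕ ¬p1)
⇔ ¬p2 ∨ ((p3 ∨ ¬p1) ∧ ¬(p3 ∧ ¬p1))   — expand ⊕
⇔ ¬p2 ∨ ((p3 ∨ ¬p1) ∧ (¬p3 ∨ ¬¬p1))   — De Morgan
⇔ ¬p2 ∨ ((p3 ∨ ¬p1) ∧ (¬p3 ∨ p1))   — double negation
⇔ (¬p2 ∨ p3 ∨ ¬p1) ∧ (¬p2 ∨ ¬p3 ∨ p1)   — distribute ∨ over ∧

(¬p2 ∨ p3 ∨ ¬p1) ∧ (¬p2 ∨ ¬p3 ∨ p1)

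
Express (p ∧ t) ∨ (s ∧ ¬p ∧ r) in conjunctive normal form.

(p ∨ s) ∧ (p ∨ r) ∧ (t ∨ s) ∧ (t ∨ ¬p) ∧ (t ∨ r)

(p ∧ t) ∨ (s ∧ ¬p ∧ r)
= (p ∨ s) ∧ (p ∨ ¬p) ∧ (p ∨ r) ∧ (t ∨ s) ∧ (t ∨ ¬p) ∧ (t ∨ r)   — distribute ∨ over ∧
= (p ∨ s) ∧ (p ∨ r) ∧ (t ∨ s) ∧ (t ∨ ¬p) ∧ (t ∨ r)   — simplify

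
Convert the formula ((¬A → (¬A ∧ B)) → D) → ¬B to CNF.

¬D ∨ ¬B

((¬A → (¬A ∧ B)) → D) → ¬B
⇔ ¬((¬A → (¬A ∧ B)) → D) ∨ ¬B   — eliminate →
⇔ ¬(¬(¬A → (¬A ∧ B)) ∨ D) ∨ ¬B   — eliminate →
⇔ ¬(¬(¬¬A ∨ (¬A ∧ B)) ∨ D) ∨ ¬B   — eliminate →
⇔ (¬¬(¬¬A ∨ (¬A ∧ B)) ∧ ¬D) ∨ ¬B   — De Morgan
⇔ ((¬¬A ∨ (¬A ∧ B)) ∧ ¬D) ∨ ¬B   — double negation
⇔ ((A ∨ (¬A ∧ B)) ∧ ¬D) ∨ ¬B   — double negation
⇔ (A ∨ ¬A ∨ ¬B) ∧ (A ∨ B ∨ ¬B) ∧ (¬D ∨ ¬B)   — distribute ∨ over ∧
⇔ ¬D ∨ ¬B   — simplify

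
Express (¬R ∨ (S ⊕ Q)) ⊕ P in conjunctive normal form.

(¬R ∨ S ∨ Q ∨ P) ∧ (¬R ∨ ¬S ∨ ¬Q ∨ P) ∧ (R ∨ ¬P) ∧ (¬S ∨ Q ∨ ¬P) ∧ (¬Q ∨ S ∨ ¬P)

(¬R ∨ (S ⊕ Q)) ⊕ P
≡ (¬R ∨ (S ⊕ Q) ∨ P) ∧ ¬((¬R ∨ (S ⊕ Q)) ∧ P)
≡ (¬R ∨ ((S ∨ Q) ∧ ¬(S ∧ Q)) ∨ P) ∧ ¬((¬R ∨ (S ⊕ Q)) ∧ P)
≡ (¬R ∨ ((S ∨ Q) ∧ ¬(S ∧ Q)) ∨ P) ∧ ¬((¬R ∨ ((S ∨ Q) ∧ ¬(S ∧ Q))) ∧ P)
≡ (¬R ∨ ((S ∨ Q) ∧ (¬S ∨ ¬Q)) ∨ P) ∧ ¬((¬R ∨ ((S ∨ Q) ∧ ¬(S ∧ Q))) ∧ P)
≡ (¬R ∨ ((S ∨ Q) ∧ (¬S ∨ ¬Q)) ∨ P) ∧ (¬(¬R ∨ ((S ∨ Q) ∧ ¬(S ∧ Q))) ∨ ¬P)
≡ (¬R ∨ ((S ∨ Q) ∧ (¬S ∨ ¬Q)) ∨ P) ∧ ((¬¬R ∧ ¬((S ∨ Q) ∧ ¬(S ∧ Q))) ∨ ¬P)
≡ (¬R ∨ ((S ∨ Q) ∧ (¬S ∨ ¬Q)) ∨ P) ∧ ((R ∧ ¬((S ∨ Q) ∧ ¬(S ∧ Q))) ∨ ¬P)
≡ (¬R ∨ ((S ∨ Q) ∧ (¬S ∨ ¬Q)) ∨ P) ∧ ((R ∧ (¬(S ∨ Q) ∨ ¬¬(S ∧ Q))) ∨ ¬P)
≡ (¬R ∨ ((S ∨ Q) ∧ (¬S ∨ ¬Q)) ∨ P) ∧ ((R ∧ ((¬S ∧ ¬Q) ∨ ¬¬(S ∧ Q))) ∨ ¬P)
≡ (¬R ∨ ((S ∨ Q) ∧ (¬S ∨ ¬Q)) ∨ P) ∧ ((R ∧ ((¬S ∧ ¬Q) ∨ (S ∧ Q))) ∨ ¬P)
≡ (¬R ∨ S ∨ Q ∨ P) ∧ (¬R ∨ ¬S ∨ ¬Q ∨ P) ∧ (R ∨ ¬P) ∧ (¬S ∨ S ∨ ¬P) ∧ (¬S ∨ Q ∨ ¬P) ∧ (¬Q ∨ S ∨ ¬P) ∧ (¬Q ∨ Q ∨ ¬P)
≡ (¬R ∨ S ∨ Q ∨ P) ∧ (¬R ∨ ¬S ∨ ¬Q ∨ P) ∧ (R ∨ ¬P) ∧ (¬S ∨ Q ∨ ¬P) ∧ (¬Q ∨ S ∨ ¬P)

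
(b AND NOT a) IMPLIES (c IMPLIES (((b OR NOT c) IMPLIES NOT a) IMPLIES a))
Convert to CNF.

(b AND NOT a) IMPLIES (c IMPLIES (((b OR NOT c) IMPLIES NOT a) IMPLIES a))
≡ NOT (b AND NOT a) OR (c IMPLIES (((b OR NOT c) IMPLIES NOT a) IMPLIES a))   [eliminate IMPLIES]
≡ NOT (b AND NOT a) OR NOT c OR (((b OR NOT c) IMPLIES NOT a) IMPLIES a)   [eliminate IMPLIES]
≡ NOT (b AND NOT a) OR NOT c OR NOT ((b OR NOT c) IMPLIES NOT a) OR a   [eliminate IMPLIES]
≡ NOT (b AND NOT a) OR NOT c OR NOT (NOT (b OR NOT c) OR NOT a) OR a   [eliminate IMPLIES]
≡ NOT b OR NOT NOT a OR NOT c OR NOT (NOT (b OR NOT c) OR NOT a) OR a   [De Morgan]
≡ NOT b OR a OR NOT c OR NOT (NOT (b OR NOT c) OR NOT a) OR a   [double negation]
≡ NOT b OR a OR NOT c OR (NOT NOT (b OR NOT c) AND NOT NOT a) OR a   [De Morgan]
≡ NOT b OR a OR NOT c OR ((b OR NOT c) AND NOT NOT a) OR a   [double negation]
≡ NOT b OR a OR NOT c OR ((b OR NOT c) AND a) OR a   [double negation]
≡ (NOT b OR a OR NOT c OR b OR NOT c OR a) AND (NOT b OR a OR NOT c OR a OR a)   [distribute OR over AND]
≡ NOT b OR a OR NOT c   [simplify]

NOT b OR a OR NOT c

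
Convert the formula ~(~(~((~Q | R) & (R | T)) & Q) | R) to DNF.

~(~(~((~Q | R) & (R | T)) & Q) | R)
≡ ~~(~((~Q | R) & (R | T)) & Q) & ~R   [De Morgan]
≡ ~((~Q | R) & (R | T)) & Q & ~R   [double negation]
≡ (~(~Q | R) | ~(R | T)) & Q & ~R   [De Morgan]
≡ ((~~Q & ~R) | ~(R | T)) & Q & ~R   [De Morgan]
≡ ((Q & ~R) | ~(R | T)) & Q & ~R   [double negation]
≡ ((Q & ~R) | (~R & ~T)) & Q & ~R   [De Morgan]
≡ (Q & ~R & Q & ~R) | (~R & ~T & Q & ~R)   [distribute & over |]
≡ Q & ~R   [simplify]

Q & ~R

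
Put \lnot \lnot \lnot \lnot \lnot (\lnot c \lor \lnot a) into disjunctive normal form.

\lnot \lnot \lnot \lnot \lnot (\lnot c \lor \lnot a)
= \lnot \lnot \lnot (\lnot c \lor \lnot a)   — double negation
= \lnot (\lnot c \lor \lnot a)   — double negation
= \lnot \lnot c \land \lnot \lnot a   — De Morgan
= c \land \lnot \lnot a   — double negation
= c \land a   — double negation

c \land a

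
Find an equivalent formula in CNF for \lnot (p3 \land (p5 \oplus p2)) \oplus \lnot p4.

\lnot (p3 \land (p5 \oplus p2)) \oplus \lnot p4
≡ (\lnot (p3 \land (p5 \oplus p2)) \lor \lnot p4) \land \lnot (\lnot (p3 \land (p5 \oplus p2)) \land \lnot p4)   [expand \oplus]
≡ (\lnot (p3 \land (p5 \lor p2) \land \lnot (p5 \land p2)) \lor \lnot p4) \land \lnot (\lnot (p3 \land (p5 \oplus p2)) \land \lnot p4)   [expand \oplus]
≡ (\lnot (p3 \land (p5 \lor p2) \land \lnot (p5 \land p2)) \lor \lnot p4) \land \lnot (\lnot (p3 \land (p5 \lor p2) \land \lnot (p5 \land p2)) \land \lnot p4)   [expand \oplus]
≡ (\lnot p3 \lor \lnot (p5 \lor p2) \lor \lnot \lnot (p5 \land p2) \lor \lnot p4) \land \lnot (\lnot (p3 \land (p5 \lor p2) \land \lnot (p5 \land p2)) \land \lnot p4)   [De Morgan]
≡ (\lnot p3 \lor (\lnot p5 \land \lnot p2) \lor \lnot \lnot (p5 \land p2) \lor \lnot p4) \land \lnot (\lnot (p3 \land (p5 \lor p2) \land \lnot (p5 \land p2)) \land \lnot p4)   [De Morgan]
≡ (\lnot p3 \lor (\lnot p5 \land \lnot p2) \lor (p5 \land p2) \lor \lnot p4) \land \lnot (\lnot (p3 \land (p5 \lor p2) \land \lnot (p5 \land p2)) \land \lnot p4)   [double negation]
≡ (\lnot p3 \lor (\lnot p5 \land \lnot p2) \lor (p5 \land p2) \lor \lnot p4) \land (\lnot \lnot (p3 \land (p5 \lor p2) \land \lnot (p5 \land p2)) \lor \lnot \lnot p4)   [De Morgan]
≡ (\lnot p3 \lor (\lnot p5 \land \lnot p2) \lor (p5 \land p2) \lor \lnot p4) \land ((p3 \land (p5 \lor p2) \land \lnot (p5 \land p2)) \lor \lnot \lnot p4)   [double negation]
≡ (\lnot p3 \lor (\lnot p5 \land \lnot p2) \lor (p5 \land p2) \lor \lnot p4) \land ((p3 \land (p5 \lor p2) \land (\lnot p5 \lor \lnot p2)) \lor \lnot \lnot p4)   [De Morgan]
≡ (\lnot p3 \lor (\lnot p5 \land \lnot p2) \lor (p5 \land p2) \lor \lnot p4) \land ((p3 \land (p5 \lor p2) \land (\lnot p5 \lor \lnot p2)) \lor p4)   [double negation]
≡ (\lnot p3 \lor \lnot p5 \lor p5 \lor \lnot p4) \land (\lnot p3 \lor \lnot p5 \lor p2 \lor \lnot p4) \land (\lnot p3 \lor \lnot p2 \lor p5 \lor \lnot p4) \land (\lnot p3 \lor \lnot p2 \lor p2 \lor \lnot p4) \land (p3 \lor p4) \land (p5 \lor p2 \lor p4) \land (\lnot p5 \lor \lnot p2 \lor p4)   [distribute \lor over \land]
≡ (\lnot p3 \lor \lnot p5 \lor p2 \lor \lnot p4) \land (\lnot p3 \lor \lnot p2 \lor p5 \lor \lnot p4) \land (p3 \lor p4) \land (p5 \lor p2 \lor p4) \land (\lnot p5 \lor \lnot p2 \lor p4)   [simplify]

(\lnot p3 \lor \lnot p5 \lor p2 \lor \lnot p4) \land (\lnot p3 \lor \lnot p2 \lor p5 \lor \lnot p4) \land (p3 \lor p4) \land (p5 \lor p2 \lor p4) \land (\lnot p5 \lor \lnot p2 \lor p4)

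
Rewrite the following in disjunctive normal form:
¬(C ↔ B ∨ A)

C ∧ ¬B ∧ ¬A ∨ B ∧ ¬C ∨ A ∧ ¬C

¬(C ↔ B ∨ A)
= ¬((C → B ∨ A) ∧ (B ∨ A → C))   (eliminate ↔)
= ¬((¬C ∨ B ∨ A) ∧ (B ∨ A → C))   (eliminate →)
= ¬((¬C ∨ B ∨ A) ∧ (¬(B ∨ A) ∨ C))   (eliminate →)
= ¬(¬C ∨ B ∨ A) ∨ ¬(¬(B ∨ A) ∨ C)   (De Morgan)
= ¬¬C ∧ ¬B ∧ ¬A ∨ ¬(¬(B ∨ A) ∨ C)   (De Morgan)
= C ∧ ¬B ∧ ¬A ∨ ¬(¬(B ∨ A) ∨ C)   (double negation)
= C ∧ ¬B ∧ ¬A ∨ ¬¬(B ∨ A) ∧ ¬C   (De Morgan)
= C ∧ ¬B ∧ ¬A ∨ (B ∨ A) ∧ ¬C   (double negation)
= C ∧ ¬B ∧ ¬A ∨ B ∧ ¬C ∨ A ∧ ¬C   (distribute ∧ over ∨)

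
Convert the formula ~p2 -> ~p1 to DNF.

~p2 -> ~p1
⇔ ~~p2 | ~p1   [eliminate ->]
⇔ p2 | ~p1   [double negation]

p2 | ~p1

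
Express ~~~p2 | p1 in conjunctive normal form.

~~~p2 | p1
= ~p2 | p1   — double negation

~p2 | p1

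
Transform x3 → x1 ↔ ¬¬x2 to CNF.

(x3 ∨ x2) ∧ (¬x1 ∨ x2) ∧ (¬x2 ∨ ¬x3 ∨ x1)

x3 → x1 ↔ ¬¬x2
⇔ ((x3 → x1) → ¬¬x2) ∧ (¬¬x2 → (x3 → x1))   (eliminate ↔)
⇔ (¬(x3 → x1) ∨ ¬¬x2) ∧ (¬¬x2 → (x3 → x1))   (eliminate →)
⇔ (¬(¬x3 ∨ x1) ∨ ¬¬x2) ∧ (¬¬x2 → (x3 → x1))   (eliminate →)
⇔ (¬(¬x3 ∨ x1) ∨ ¬¬x2) ∧ (¬¬¬x2 ∨ (x3 → x1))   (eliminate →)
⇔ (¬(¬x3 ∨ x1) ∨ ¬¬x2) ∧ (¬¬¬x2 ∨ ¬x3 ∨ x1)   (eliminate →)
⇔ (¬¬x3 ∧ ¬x1 ∨ ¬¬x2) ∧ (¬¬¬x2 ∨ ¬x3 ∨ x1)   (De Morgan)
⇔ (x3 ∧ ¬x1 ∨ ¬¬x2) ∧ (¬¬¬x2 ∨ ¬x3 ∨ x1)   (double negation)
⇔ (x3 ∧ ¬x1 ∨ x2) ∧ (¬¬¬x2 ∨ ¬x3 ∨ x1)   (double negation)
⇔ (x3 ∧ ¬x1 ∨ x2) ∧ (¬x2 ∨ ¬x3 ∨ x1)   (double negation)
⇔ (x3 ∨ x2) ∧ (¬x1 ∨ x2) ∧ (¬x2 ∨ ¬x3 ∨ x1)   (distribute ∨ over ∧)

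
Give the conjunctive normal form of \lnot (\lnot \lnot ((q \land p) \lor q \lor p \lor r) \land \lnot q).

\lnot (\lnot \lnot ((q \land p) \lor q \lor p \lor r) \land \lnot q)
⇔ \lnot \lnot \lnot ((q \land p) \lor q \lor p \lor r) \lor \lnot \lnot q
⇔ \lnot ((q \land p) \lor q \lor p \lor r) \lor \lnot \lnot q
⇔ (\lnot (q \land p) \land \lnot q \land \lnot p \land \lnot r) \lor \lnot \lnot q
⇔ ((\lnot q \lor \lnot p) \land \lnot q \land \lnot p \land \lnot r) \lor \lnot \lnot q
⇔ ((\lnot q \lor \lnot p) \land \lnot q \land \lnot p \land \lnot r) \lor q
⇔ (\lnot q \lor \lnot p \lor q) \land (\lnot q \lor q) \land (\lnot p \lor q) \land (\lnot r \lor q)
⇔ (\lnot p \lor q) \land (\lnot r \lor q)

(\lnot p \lor q) \land (\lnot r \lor q)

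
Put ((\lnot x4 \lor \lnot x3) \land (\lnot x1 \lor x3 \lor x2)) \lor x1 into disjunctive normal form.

(\lnot x4 \land \lnot x1) \lor (\lnot x4 \land x3) \lor (\lnot x4 \land x2) \lor (\lnot x3 \land \lnot x1) \lor (\lnot x3 \land x2) \lor x1

((\lnot x4 \lor \lnot x3) \land (\lnot x1 \lor x3 \lor x2)) \lor x1
≡ (\lnot x4 \land \lnot x1) \lor (\lnot x4 \land x3) \lor (\lnot x4 \land x2) \lor (\lnot x3 \land \lnot x1) \lor (\lnot x3 \land x3) \lor (\lnot x3 \land x2) \lor x1   [distribute \land over \lor]
≡ (\lnot x4 \land \lnot x1) \lor (\lnot x4 \land x3) \lor (\lnot x4 \land x2) \lor (\lnot x3 \land \lnot x1) \lor (\lnot x3 \land x2) \lor x1   [simplify]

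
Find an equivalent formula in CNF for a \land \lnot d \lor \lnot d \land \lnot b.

(a \lor \lnot b) \land \lnot d

a \land \lnot d \lor \lnot d \land \lnot b
≡ (a \lor \lnot d) \land (a \lor \lnot b) \land (\lnot d \lor \lnot d) \land (\lnot d \lor \lnot b)   [distribute \lor over \land]
≡ (a \lor \lnot b) \land \lnot d   [simplify]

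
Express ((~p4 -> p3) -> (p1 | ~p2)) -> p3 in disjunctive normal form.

(p4 & ~p1 & p2) | p3

((~p4 -> p3) -> (p1 | ~p2)) -> p3
= ~((~p4 -> p3) -> (p1 | ~p2)) | p3   — eliminate ->
= ~(~(~p4 -> p3) | p1 | ~p2) | p3   — eliminate ->
= ~(~(~~p4 | p3) | p1 | ~p2) | p3   — eliminate ->
= (~~(~~p4 | p3) & ~p1 & ~~p2) | p3   — De Morgan
= ((~~p4 | p3) & ~p1 & ~~p2) | p3   — double negation
= ((p4 | p3) & ~p1 & ~~p2) | p3   — double negation
= ((p4 | p3) & ~p1 & p2) | p3   — double negation
= (p4 & ~p1 & p2) | (p3 & ~p1 & p2) | p3   — distribute & over |
= (p4 & ~p1 & p2) | p3   — simplify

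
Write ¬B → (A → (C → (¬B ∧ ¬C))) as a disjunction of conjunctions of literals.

B ∨ ¬A ∨ ¬C

¬B → (A → (C → (¬B ∧ ¬C)))
≡ ¬¬B ∨ (A → (C → (¬B ∧ ¬C)))   [eliminate →]
≡ ¬¬B ∨ ¬A ∨ (C → (¬B ∧ ¬C))   [eliminate →]
≡ ¬¬B ∨ ¬A ∨ ¬C ∨ (¬B ∧ ¬C)   [eliminate →]
≡ B ∨ ¬A ∨ ¬C ∨ (¬B ∧ ¬C)   [double negation]
≡ B ∨ ¬A ∨ ¬C   [simplify]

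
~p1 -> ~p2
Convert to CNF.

p1 | ~p2

~p1 -> ~p2
≡ ~~p1 | ~p2   [eliminate ->]
≡ p1 | ~p2   [double negation]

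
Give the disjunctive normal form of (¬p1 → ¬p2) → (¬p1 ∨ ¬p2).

¬p1 ∨ ¬p2

(¬p1 → ¬p2) → (¬p1 ∨ ¬p2)
⇔ ¬(¬p1 → ¬p2) ∨ ¬p1 ∨ ¬p2   [eliminate →]
⇔ ¬(¬¬p1 ∨ ¬p2) ∨ ¬p1 ∨ ¬p2   [eliminate →]
⇔ (¬¬¬p1 ∧ ¬¬p2) ∨ ¬p1 ∨ ¬p2   [De Morgan]
⇔ (¬p1 ∧ ¬¬p2) ∨ ¬p1 ∨ ¬p2   [double negation]
⇔ (¬p1 ∧ p2) ∨ ¬p1 ∨ ¬p2   [double negation]
⇔ ¬p1 ∨ ¬p2   [simplify]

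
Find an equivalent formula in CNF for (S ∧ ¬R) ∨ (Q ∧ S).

S ∧ (¬R ∨ Q)

(S ∧ ¬R) ∨ (Q ∧ S)
≡ (S ∨ Q) ∧ (S ∨ S) ∧ (¬R ∨ Q) ∧ (¬R ∨ S)   [distribute ∨ over ∧]
≡ S ∧ (¬R ∨ Q)   [simplify]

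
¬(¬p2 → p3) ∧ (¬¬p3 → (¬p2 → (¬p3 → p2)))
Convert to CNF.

¬p2 ∧ ¬p3

¬(¬p2 → p3) ∧ (¬¬p3 → (¬p2 → (¬p3 → p2)))
≡ ¬(¬¬p2 ∨ p3) ∧ (¬¬p3 → (¬p2 → (¬p3 → p2)))
≡ ¬(¬¬p2 ∨ p3) ∧ (¬¬¬p3 ∨ (¬p2 → (¬p3 → p2)))
≡ ¬(¬¬p2 ∨ p3) ∧ (¬¬¬p3 ∨ ¬¬p2 ∨ (¬p3 → p2))
≡ ¬(¬¬p2 ∨ p3) ∧ (¬¬¬p3 ∨ ¬¬p2 ∨ ¬¬p3 ∨ p2)
≡ ¬¬¬p2 ∧ ¬p3 ∧ (¬¬¬p3 ∨ ¬¬p2 ∨ ¬¬p3 ∨ p2)
≡ ¬p2 ∧ ¬p3 ∧ (¬¬¬p3 ∨ ¬¬p2 ∨ ¬¬p3 ∨ p2)
≡ ¬p2 ∧ ¬p3 ∧ (¬p3 ∨ ¬¬p2 ∨ ¬¬p3 ∨ p2)
≡ ¬p2 ∧ ¬p3 ∧ (¬p3 ∨ p2 ∨ ¬¬p3 ∨ p2)
≡ ¬p2 ∧ ¬p3 ∧ (¬p3 ∨ p2 ∨ p3 ∨ p2)
≡ ¬p2 ∧ ¬p3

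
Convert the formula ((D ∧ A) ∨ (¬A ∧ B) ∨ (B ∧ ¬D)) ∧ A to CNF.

(D ∨ B) ∧ A

((D ∧ A) ∨ (¬A ∧ B) ∨ (B ∧ ¬D)) ∧ A
⇔ (D ∨ ¬A ∨ B) ∧ (D ∨ ¬A ∨ ¬D) ∧ (D ∨ B ∨ B) ∧ (D ∨ B ∨ ¬D) ∧ (A ∨ ¬A ∨ B) ∧ (A ∨ ¬A ∨ ¬D) ∧ (A ∨ B ∨ B) ∧ (A ∨ B ∨ ¬D) ∧ A   — distribute ∨ over ∧
⇔ (D ∨ B) ∧ A   — simplify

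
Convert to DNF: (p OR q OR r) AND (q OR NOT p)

q OR (r AND NOT p)

(p OR q OR r) AND (q OR NOT p)
= (p AND q) OR (p AND NOT p) OR (q AND q) OR (q AND NOT p) OR (r AND q) OR (r AND NOT p)   — distribute AND over OR
= q OR (r AND NOT p)   — simplify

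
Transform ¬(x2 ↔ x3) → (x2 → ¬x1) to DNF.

¬(x2 ↔ x3) → (x2 → ¬x1)
⇔ ¬¬(x2 ↔ x3) ∨ (x2 → ¬x1)   — eliminate →
⇔ ¬¬((x2 → x3) ∧ (x3 → x2)) ∨ (x2 → ¬x1)   — eliminate ↔
⇔ ¬¬((¬x2 ∨ x3) ∧ (x3 → x2)) ∨ (x2 → ¬x1)   — eliminate →
⇔ ¬¬((¬x2 ∨ x3) ∧ (¬x3 ∨ x2)) ∨ (x2 → ¬x1)   — eliminate →
⇔ ¬¬((¬x2 ∨ x3) ∧ (¬x3 ∨ x2)) ∨ ¬x2 ∨ ¬x1   — eliminate →
⇔ ((¬x2 ∨ x3) ∧ (¬x3 ∨ x2)) ∨ ¬x2 ∨ ¬x1   — double negation
⇔ (¬x2 ∧ ¬x3) ∨ (¬x2 ∧ x2) ∨ (x3 ∧ ¬x3) ∨ (x3 ∧ x2) ∨ ¬x2 ∨ ¬x1   — distribute ∧ over ∨
⇔ (x3 ∧ x2) ∨ ¬x2 ∨ ¬x1   — simplify

(x3 ∧ x2) ∨ ¬x2 ∨ ¬x1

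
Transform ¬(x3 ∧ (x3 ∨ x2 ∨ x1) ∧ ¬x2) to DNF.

¬x3 ∨ x2

¬(x3 ∧ (x3 ∨ x2 ∨ x1) ∧ ¬x2)
≡ ¬x3 ∨ ¬(x3 ∨ x2 ∨ x1) ∨ ¬¬x2   (De Morgan)
≡ ¬x3 ∨ (¬x3 ∧ ¬x2 ∧ ¬x1) ∨ ¬¬x2   (De Morgan)
≡ ¬x3 ∨ (¬x3 ∧ ¬x2 ∧ ¬x1) ∨ x2   (double negation)
≡ ¬x3 ∨ x2   (simplify)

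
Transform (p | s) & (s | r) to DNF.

(p & r) | s

(p | s) & (s | r)
= (p & s) | (p & r) | (s & s) | (s & r)
= (p & r) | s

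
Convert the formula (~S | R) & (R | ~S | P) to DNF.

~S | R

(~S | R) & (R | ~S | P)
= (~S & R) | (~S & ~S) | (~S & P) | (R & R) | (R & ~S) | (R & P)
= ~S | R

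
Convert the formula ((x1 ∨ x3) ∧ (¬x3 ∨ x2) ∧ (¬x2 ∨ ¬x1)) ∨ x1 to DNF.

(x3 ∧ x2 ∧ ¬x1) ∨ x1

((x1 ∨ x3) ∧ (¬x3 ∨ x2) ∧ (¬x2 ∨ ¬x1)) ∨ x1
= (x1 ∧ ¬x3 ∧ ¬x2) ∨ (x1 ∧ ¬x3 ∧ ¬x1) ∨ (x1 ∧ x2 ∧ ¬x2) ∨ (x1 ∧ x2 ∧ ¬x1) ∨ (x3 ∧ ¬x3 ∧ ¬x2) ∨ (x3 ∧ ¬x3 ∧ ¬x1) ∨ (x3 ∧ x2 ∧ ¬x2) ∨ (x3 ∧ x2 ∧ ¬x1) ∨ x1   [distribute ∧ over ∨]
= (x3 ∧ x2 ∧ ¬x1) ∨ x1   [simplify]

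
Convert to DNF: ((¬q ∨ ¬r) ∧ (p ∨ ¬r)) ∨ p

((¬q ∨ ¬r) ∧ (p ∨ ¬r)) ∨ p
≡ (¬q ∧ p) ∨ (¬q ∧ ¬r) ∨ (¬r ∧ p) ∨ (¬r ∧ ¬r) ∨ p   [distribute ∧ over ∨]
≡ ¬r ∨ p   [simplify]

¬r ∨ p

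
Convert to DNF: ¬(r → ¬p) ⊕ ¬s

(r ∧ p ∧ s) ∨ (¬r ∧ ¬s) ∨ (¬p ∧ ¬s)

¬(r → ¬p) ⊕ ¬s
≡ (¬(r → ¬p) ∧ ¬¬s) ∨ (¬¬(r → ¬p) ∧ ¬s)   (expand ⊕)
≡ (¬(¬r ∨ ¬p) ∧ ¬¬s) ∨ (¬¬(r → ¬p) ∧ ¬s)   (eliminate →)
≡ (¬(¬r ∨ ¬p) ∧ ¬¬s) ∨ (¬¬(¬r ∨ ¬p) ∧ ¬s)   (eliminate →)
≡ (¬¬r ∧ ¬¬p ∧ ¬¬s) ∨ (¬¬(¬r ∨ ¬p) ∧ ¬s)   (De Morgan)
≡ (r ∧ ¬¬p ∧ ¬¬s) ∨ (¬¬(¬r ∨ ¬p) ∧ ¬s)   (double negation)
≡ (r ∧ p ∧ ¬¬s) ∨ (¬¬(¬r ∨ ¬p) ∧ ¬s)   (double negation)
≡ (r ∧ p ∧ s) ∨ (¬¬(¬r ∨ ¬p) ∧ ¬s)   (double negation)
≡ (r ∧ p ∧ s) ∨ ((¬r ∨ ¬p) ∧ ¬s)   (double negation)
≡ (r ∧ p ∧ s) ∨ (¬r ∧ ¬s) ∨ (¬p ∧ ¬s)   (distribute ∧ over ∨)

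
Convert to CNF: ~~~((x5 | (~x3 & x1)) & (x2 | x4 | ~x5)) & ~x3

~~~((x5 | (~x3 & x1)) & (x2 | x4 | ~x5)) & ~x3
= ~((x5 | (~x3 & x1)) & (x2 | x4 | ~x5)) & ~x3   (double negation)
= (~(x5 | (~x3 & x1)) | ~(x2 | x4 | ~x5)) & ~x3   (De Morgan)
= ((~x5 & ~(~x3 & x1)) | ~(x2 | x4 | ~x5)) & ~x3   (De Morgan)
= ((~x5 & (~~x3 | ~x1)) | ~(x2 | x4 | ~x5)) & ~x3   (De Morgan)
= ((~x5 & (x3 | ~x1)) | ~(x2 | x4 | ~x5)) & ~x3   (double negation)
= ((~x5 & (x3 | ~x1)) | (~x2 & ~x4 & ~~x5)) & ~x3   (De Morgan)
= ((~x5 & (x3 | ~x1)) | (~x2 & ~x4 & x5)) & ~x3   (double negation)
= (~x5 | ~x2) & (~x5 | ~x4) & (~x5 | x5) & (x3 | ~x1 | ~x2) & (x3 | ~x1 | ~x4) & (x3 | ~x1 | x5) & ~x3   (distribute | over &)
= (~x5 | ~x2) & (~x5 | ~x4) & (x3 | ~x1 | ~x2) & (x3 | ~x1 | ~x4) & (x3 | ~x1 | x5) & ~x3   (simplify)

(~x5 | ~x2) & (~x5 | ~x4) & (x3 | ~x1 | ~x2) & (x3 | ~x1 | ~x4) & (x3 | ~x1 | x5) & ~x3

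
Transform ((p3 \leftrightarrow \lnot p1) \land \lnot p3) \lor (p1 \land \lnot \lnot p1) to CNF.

((p3 \leftrightarrow \lnot p1) \land \lnot p3) \lor (p1 \land \lnot \lnot p1)
≡ ((p3 \to \lnot p1) \land (\lnot p1 \to p3) \land \lnot p3) \lor (p1 \land \lnot \lnot p1)   [eliminate \leftrightarrow]
≡ ((\lnot p3 \lor \lnot p1) \land (\lnot p1 \to p3) \land \lnot p3) \lor (p1 \land \lnot \lnot p1)   [eliminate \to]
≡ ((\lnot p3 \lor \lnot p1) \land (\lnot \lnot p1 \lor p3) \land \lnot p3) \lor (p1 \land \lnot \lnot p1)   [eliminate \to]
≡ ((\lnot p3 \lor \lnot p1) \land (p1 \lor p3) \land \lnot p3) \lor (p1 \land \lnot \lnot p1)   [double negation]
≡ ((\lnot p3 \lor \lnot p1) \land (p1 \lor p3) \land \lnot p3) \lor (p1 \land p1)   [double negation]
≡ (\lnot p3 \lor \lnot p1 \lor p1) \land (\lnot p3 \lor \lnot p1 \lor p1) \land (p1 \lor p3 \lor p1) \land (p1 \lor p3 \lor p1) \land (\lnot p3 \lor p1) \land (\lnot p3 \lor p1)   [distribute \lor over \land]
≡ (p1 \lor p3) \land (\lnot p3 \lor p1)   [simplify]

(p1 \lor p3) \land (\lnot p3 \lor p1)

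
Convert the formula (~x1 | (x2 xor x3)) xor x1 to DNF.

~x1 | (x1 & ~x2 & ~x3) | (x1 & x3 & x2)

(~x1 | (x2 xor x3)) xor x1
⇔ ((~x1 | (x2 xor x3)) & ~x1) | (~(~x1 | (x2 xor x3)) & x1)   [expand xor]
⇔ ((~x1 | (x2 & ~x3) | (~x2 & x3)) & ~x1) | (~(~x1 | (x2 xor x3)) & x1)   [expand xor]
⇔ ((~x1 | (x2 & ~x3) | (~x2 & x3)) & ~x1) | (~(~x1 | (x2 & ~x3) | (~x2 & x3)) & x1)   [expand xor]
⇔ ((~x1 | (x2 & ~x3) | (~x2 & x3)) & ~x1) | (~~x1 & ~(x2 & ~x3) & ~(~x2 & x3) & x1)   [De Morgan]
⇔ ((~x1 | (x2 & ~x3) | (~x2 & x3)) & ~x1) | (x1 & ~(x2 & ~x3) & ~(~x2 & x3) & x1)   [double negation]
⇔ ((~x1 | (x2 & ~x3) | (~x2 & x3)) & ~x1) | (x1 & (~x2 | ~~x3) & ~(~x2 & x3) & x1)   [De Morgan]
⇔ ((~x1 | (x2 & ~x3) | (~x2 & x3)) & ~x1) | (x1 & (~x2 | x3) & ~(~x2 & x3) & x1)   [double negation]
⇔ ((~x1 | (x2 & ~x3) | (~x2 & x3)) & ~x1) | (x1 & (~x2 | x3) & (~~x2 | ~x3) & x1)   [De Morgan]
⇔ ((~x1 | (x2 & ~x3) | (~x2 & x3)) & ~x1) | (x1 & (~x2 | x3) & (x2 | ~x3) & x1)   [double negation]
⇔ (~x1 & ~x1) | (x2 & ~x3 & ~x1) | (~x2 & x3 & ~x1) | (x1 & ~x2 & x2 & x1) | (x1 & ~x2 & ~x3 & x1) | (x1 & x3 & x2 & x1) | (x1 & x3 & ~x3 & x1)   [distribute & over |]
⇔ ~x1 | (x1 & ~x2 & ~x3) | (x1 & x3 & x2)   [simplify]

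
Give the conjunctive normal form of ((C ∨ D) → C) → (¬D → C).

C ∨ D

((C ∨ D) → C) → (¬D → C)
⇔ ¬((C ∨ D) → C) ∨ (¬D → C)   [eliminate →]
⇔ ¬(¬(C ∨ D) ∨ C) ∨ (¬D → C)   [eliminate →]
⇔ ¬(¬(C ∨ D) ∨ C) ∨ ¬¬D ∨ C   [eliminate →]
⇔ (¬¬(C ∨ D) ∧ ¬C) ∨ ¬¬D ∨ C   [De Morgan]
⇔ ((C ∨ D) ∧ ¬C) ∨ ¬¬D ∨ C   [double negation]
⇔ ((C ∨ D) ∧ ¬C) ∨ D ∨ C   [double negation]
⇔ (C ∨ D ∨ D ∨ C) ∧ (¬C ∨ D ∨ C)   [distribute ∨ over ∧]
⇔ C ∨ D   [simplify]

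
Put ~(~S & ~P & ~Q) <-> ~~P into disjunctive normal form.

~(~S & ~P & ~Q) <-> ~~P
= (~(~S & ~P & ~Q) -> ~~P) & (~~P -> ~(~S & ~P & ~Q))   (eliminate <->)
= (~~(~S & ~P & ~Q) | ~~P) & (~~P -> ~(~S & ~P & ~Q))   (eliminate ->)
= (~~(~S & ~P & ~Q) | ~~P) & (~~~P | ~(~S & ~P & ~Q))   (eliminate ->)
= ((~S & ~P & ~Q) | ~~P) & (~~~P | ~(~S & ~P & ~Q))   (double negation)
= ((~S & ~P & ~Q) | P) & (~~~P | ~(~S & ~P & ~Q))   (double negation)
= ((~S & ~P & ~Q) | P) & (~P | ~(~S & ~P & ~Q))   (double negation)
= ((~S & ~P & ~Q) | P) & (~P | ~~S | ~~P | ~~Q)   (De Morgan)
= ((~S & ~P & ~Q) | P) & (~P | S | ~~P | ~~Q)   (double negation)
= ((~S & ~P & ~Q) | P) & (~P | S | P | ~~Q)   (double negation)
= ((~S & ~P & ~Q) | P) & (~P | S | P | Q)   (double negation)
= (~S & ~P & ~Q & ~P) | (~S & ~P & ~Q & S) | (~S & ~P & ~Q & P) | (~S & ~P & ~Q & Q) | (P & ~P) | (P & S) | (P & P) | (P & Q)   (distribute & over |)
= (~S & ~P & ~Q) | P   (simplify)

(~S & ~P & ~Q) | P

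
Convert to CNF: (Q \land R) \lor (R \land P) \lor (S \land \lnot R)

(Q \lor P \lor S) \land (Q \lor P \lor \lnot R) \land (R \lor S)

(Q \land R) \lor (R \land P) \lor (S \land \lnot R)
= (Q \lor R \lor S) \land (Q \lor R \lor \lnot R) \land (Q \lor P \lor S) \land (Q \lor P \lor \lnot R) \land (R \lor R \lor S) \land (R \lor R \lor \lnot R) \land (R \lor P \lor S) \land (R \lor P \lor \lnot R)   (distribute \lor over \land)
= (Q \lor P \lor S) \land (Q \lor P \lor \lnot R) \land (R \lor S)   (simplify)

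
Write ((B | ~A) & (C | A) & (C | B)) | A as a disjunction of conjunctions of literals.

(B & C) | (~A & C) | A

((B | ~A) & (C | A) & (C | B)) | A
⇔ (B & C & C) | (B & C & B) | (B & A & C) | (B & A & B) | (~A & C & C) | (~A & C & B) | (~A & A & C) | (~A & A & B) | A   [distribute & over |]
⇔ (B & C) | (~A & C) | A   [simplify]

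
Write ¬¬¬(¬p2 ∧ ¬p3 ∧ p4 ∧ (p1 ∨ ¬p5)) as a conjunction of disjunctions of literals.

¬¬¬(¬p2 ∧ ¬p3 ∧ p4 ∧ (p1 ∨ ¬p5))
= ¬(¬p2 ∧ ¬p3 ∧ p4 ∧ (p1 ∨ ¬p5))   [double negation]
= ¬¬p2 ∨ ¬¬p3 ∨ ¬p4 ∨ ¬(p1 ∨ ¬p5)   [De Morgan]
= p2 ∨ ¬¬p3 ∨ ¬p4 ∨ ¬(p1 ∨ ¬p5)   [double negation]
= p2 ∨ p3 ∨ ¬p4 ∨ ¬(p1 ∨ ¬p5)   [double negation]
= p2 ∨ p3 ∨ ¬p4 ∨ (¬p1 ∧ ¬¬p5)   [De Morgan]
= p2 ∨ p3 ∨ ¬p4 ∨ (¬p1 ∧ p5)   [double negation]
= (p2 ∨ p3 ∨ ¬p4 ∨ ¬p1) ∧ (p2 ∨ p3 ∨ ¬p4 ∨ p5)   [distribute ∨ over ∧]

(p2 ∨ p3 ∨ ¬p4 ∨ ¬p1) ∧ (p2 ∨ p3 ∨ ¬p4 ∨ p5)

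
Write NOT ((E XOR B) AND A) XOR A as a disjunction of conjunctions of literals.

NOT A OR (E AND NOT B AND A) OR (NOT E AND B AND A)

NOT ((E XOR B) AND A) XOR A
≡ (NOT ((E XOR B) AND A) AND NOT A) OR (NOT NOT ((E XOR B) AND A) AND A)   — expand XOR
≡ (NOT (((E AND NOT B) OR (NOT E AND B)) AND A) AND NOT A) OR (NOT NOT ((E XOR B) AND A) AND A)   — expand XOR
≡ (NOT (((E AND NOT B) OR (NOT E AND B)) AND A) AND NOT A) OR (NOT NOT (((E AND NOT B) OR (NOT E AND B)) AND A) AND A)   — expand XOR
≡ ((NOT ((E AND NOT B) OR (NOT E AND B)) OR NOT A) AND NOT A) OR (NOT NOT (((E AND NOT B) OR (NOT E AND B)) AND A) AND A)   — De Morgan
≡ (((NOT (E AND NOT B) AND NOT (NOT E AND B)) OR NOT A) AND NOT A) OR (NOT NOT (((E AND NOT B) OR (NOT E AND B)) AND A) AND A)   — De Morgan
≡ ((((NOT E OR NOT NOT B) AND NOT (NOT E AND B)) OR NOT A) AND NOT A) OR (NOT NOT (((E AND NOT B) OR (NOT E AND B)) AND A) AND A)   — De Morgan
≡ ((((NOT E OR B) AND NOT (NOT E AND B)) OR NOT A) AND NOT A) OR (NOT NOT (((E AND NOT B) OR (NOT E AND B)) AND A) AND A)   — double negation
≡ ((((NOT E OR B) AND (NOT NOT E OR NOT B)) OR NOT A) AND NOT A) OR (NOT NOT (((E AND NOT B) OR (NOT E AND B)) AND A) AND A)   — De Morgan
≡ ((((NOT E OR B) AND (E OR NOT B)) OR NOT A) AND NOT A) OR (NOT NOT (((E AND NOT B) OR (NOT E AND B)) AND A) AND A)   — double negation
≡ ((((NOT E OR B) AND (E OR NOT B)) OR NOT A) AND NOT A) OR (((E AND NOT B) OR (NOT E AND B)) AND A AND A)   — double negation
≡ (NOT E AND E AND NOT A) OR (NOT E AND NOT B AND NOT A) OR (B AND E AND NOT A) OR (B AND NOT B AND NOT A) OR (NOT A AND NOT A) OR (E AND NOT B AND A AND A) OR (NOT E AND B AND A AND A)   — distribute AND over OR
≡ NOT A OR (E AND NOT B AND A) OR (NOT E AND B AND A)   — simplify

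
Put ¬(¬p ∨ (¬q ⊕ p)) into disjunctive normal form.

¬(¬p ∨ (¬q ⊕ p))
≡ ¬(¬p ∨ (¬q ∧ ¬p) ∨ (¬¬q ∧ p))   [expand ⊕]
≡ ¬¬p ∧ ¬(¬q ∧ ¬p) ∧ ¬(¬¬q ∧ p)   [De Morgan]
≡ p ∧ ¬(¬q ∧ ¬p) ∧ ¬(¬¬q ∧ p)   [double negation]
≡ p ∧ (¬¬q ∨ ¬¬p) ∧ ¬(¬¬q ∧ p)   [De Morgan]
≡ p ∧ (q ∨ ¬¬p) ∧ ¬(¬¬q ∧ p)   [double negation]
≡ p ∧ (q ∨ p) ∧ ¬(¬¬q ∧ p)   [double negation]
≡ p ∧ (q ∨ p) ∧ (¬¬¬q ∨ ¬p)   [De Morgan]
≡ p ∧ (q ∨ p) ∧ (¬q ∨ ¬p)   [double negation]
≡ (p ∧ q ∧ ¬q) ∨ (p ∧ q ∧ ¬p) ∨ (p ∧ p ∧ ¬q) ∨ (p ∧ p ∧ ¬p)   [distribute ∧ over ∨]
≡ p ∧ ¬q   [simplify]

p ∧ ¬q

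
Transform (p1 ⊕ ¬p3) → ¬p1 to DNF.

(p1 ⊕ ¬p3) → ¬p1
= ¬(p1 ⊕ ¬p3) ∨ ¬p1
= ¬((p1 ∧ ¬¬p3) ∨ (¬p1 ∧ ¬p3)) ∨ ¬p1
= (¬(p1 ∧ ¬¬p3) ∧ ¬(¬p1 ∧ ¬p3)) ∨ ¬p1
= ((¬p1 ∨ ¬¬¬p3) ∧ ¬(¬p1 ∧ ¬p3)) ∨ ¬p1
= ((¬p1 ∨ ¬p3) ∧ ¬(¬p1 ∧ ¬p3)) ∨ ¬p1
= ((¬p1 ∨ ¬p3) ∧ (¬¬p1 ∨ ¬¬p3)) ∨ ¬p1
= ((¬p1 ∨ ¬p3) ∧ (p1 ∨ ¬¬p3)) ∨ ¬p1
= ((¬p1 ∨ ¬p3) ∧ (p1 ∨ p3)) ∨ ¬p1
= (¬p1 ∧ p1) ∨ (¬p1 ∧ p3) ∨ (¬p3 ∧ p1) ∨ (¬p3 ∧ p3) ∨ ¬p1
= (¬p3 ∧ p1) ∨ ¬p1

(¬p3 ∧ p1) ∨ ¬p1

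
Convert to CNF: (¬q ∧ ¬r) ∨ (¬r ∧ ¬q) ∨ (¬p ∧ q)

(¬q ∧ ¬r) ∨ (¬r ∧ ¬q) ∨ (¬p ∧ q)
⇔ (¬q ∨ ¬r ∨ ¬p) ∧ (¬q ∨ ¬r ∨ q) ∧ (¬q ∨ ¬q ∨ ¬p) ∧ (¬q ∨ ¬q ∨ q) ∧ (¬r ∨ ¬r ∨ ¬p) ∧ (¬r ∨ ¬r ∨ q) ∧ (¬r ∨ ¬q ∨ ¬p) ∧ (¬r ∨ ¬q ∨ q)   — distribute ∨ over ∧
⇔ (¬q ∨ ¬p) ∧ (¬r ∨ ¬p) ∧ (¬r ∨ q)   — simplify

(¬q ∨ ¬p) ∧ (¬r ∨ ¬p) ∧ (¬r ∨ q)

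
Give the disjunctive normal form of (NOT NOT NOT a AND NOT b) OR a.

(NOT a AND NOT b) OR a

(NOT NOT NOT a AND NOT b) OR a
≡ (NOT a AND NOT b) OR a   [double negation]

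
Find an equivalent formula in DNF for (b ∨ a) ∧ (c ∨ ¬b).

(b ∧ c) ∨ (a ∧ c) ∨ (a ∧ ¬b)

(b ∨ a) ∧ (c ∨ ¬b)
= (b ∧ c) ∨ (b ∧ ¬b) ∨ (a ∧ c) ∨ (a ∧ ¬b)   — distribute ∧ over ∨
= (b ∧ c) ∨ (a ∧ c) ∨ (a ∧ ¬b)   — simplify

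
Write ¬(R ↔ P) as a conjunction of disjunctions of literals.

¬(R ↔ P)
≡ ¬((R → P) ∧ (P → R))   [eliminate ↔]
≡ ¬((¬R ∨ P) ∧ (P → R))   [eliminate →]
≡ ¬((¬R ∨ P) ∧ (¬P ∨ R))   [eliminate →]
≡ ¬(¬R ∨ P) ∨ ¬(¬P ∨ R)   [De Morgan]
≡ (¬¬R ∧ ¬P) ∨ ¬(¬P ∨ R)   [De Morgan]
≡ (R ∧ ¬P) ∨ ¬(¬P ∨ R)   [double negation]
≡ (R ∧ ¬P) ∨ (¬¬P ∧ ¬R)   [De Morgan]
≡ (R ∧ ¬P) ∨ (P ∧ ¬R)   [double negation]
≡ (R ∨ P) ∧ (R ∨ ¬R) ∧ (¬P ∨ P) ∧ (¬P ∨ ¬R)   [distribute ∨ over ∧]
≡ (R ∨ P) ∧ (¬P ∨ ¬R)   [simplify]

(R ∨ P) ∧ (¬P ∨ ¬R)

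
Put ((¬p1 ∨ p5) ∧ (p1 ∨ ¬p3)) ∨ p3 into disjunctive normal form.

((¬p1 ∨ p5) ∧ (p1 ∨ ¬p3)) ∨ p3
= (¬p1 ∧ p1) ∨ (¬p1 ∧ ¬p3) ∨ (p5 ∧ p1) ∨ (p5 ∧ ¬p3) ∨ p3   [distribute ∧ over ∨]
= (¬p1 ∧ ¬p3) ∨ (p5 ∧ p1) ∨ (p5 ∧ ¬p3) ∨ p3   [simplify]

(¬p1 ∧ ¬p3) ∨ (p5 ∧ p1) ∨ (p5 ∧ ¬p3) ∨ p3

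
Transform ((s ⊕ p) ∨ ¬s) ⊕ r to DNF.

(s ∧ ¬p ∧ ¬r) ∨ (¬s ∧ ¬r) ∨ (p ∧ s ∧ r)

((s ⊕ p) ∨ ¬s) ⊕ r
≡ (((s ⊕ p) ∨ ¬s) ∧ ¬r) ∨ (¬((s ⊕ p) ∨ ¬s) ∧ r)   (expand ⊕)
≡ (((s ∧ ¬p) ∨ (¬s ∧ p) ∨ ¬s) ∧ ¬r) ∨ (¬((s ⊕ p) ∨ ¬s) ∧ r)   (expand ⊕)
≡ (((s ∧ ¬p) ∨ (¬s ∧ p) ∨ ¬s) ∧ ¬r) ∨ (¬((s ∧ ¬p) ∨ (¬s ∧ p) ∨ ¬s) ∧ r)   (expand ⊕)
≡ (((s ∧ ¬p) ∨ (¬s ∧ p) ∨ ¬s) ∧ ¬r) ∨ (¬(s ∧ ¬p) ∧ ¬(¬s ∧ p) ∧ ¬¬s ∧ r)   (De Morgan)
≡ (((s ∧ ¬p) ∨ (¬s ∧ p) ∨ ¬s) ∧ ¬r) ∨ ((¬s ∨ ¬¬p) ∧ ¬(¬s ∧ p) ∧ ¬¬s ∧ r)   (De Morgan)
≡ (((s ∧ ¬p) ∨ (¬s ∧ p) ∨ ¬s) ∧ ¬r) ∨ ((¬s ∨ p) ∧ ¬(¬s ∧ p) ∧ ¬¬s ∧ r)   (double negation)
≡ (((s ∧ ¬p) ∨ (¬s ∧ p) ∨ ¬s) ∧ ¬r) ∨ ((¬s ∨ p) ∧ (¬¬s ∨ ¬p) ∧ ¬¬s ∧ r)   (De Morgan)
≡ (((s ∧ ¬p) ∨ (¬s ∧ p) ∨ ¬s) ∧ ¬r) ∨ ((¬s ∨ p) ∧ (s ∨ ¬p) ∧ ¬¬s ∧ r)   (double negation)
≡ (((s ∧ ¬p) ∨ (¬s ∧ p) ∨ ¬s) ∧ ¬r) ∨ ((¬s ∨ p) ∧ (s ∨ ¬p) ∧ s ∧ r)   (double negation)
≡ (s ∧ ¬p ∧ ¬r) ∨ (¬s ∧ p ∧ ¬r) ∨ (¬s ∧ ¬r) ∨ (¬s ∧ s ∧ s ∧ r) ∨ (¬s ∧ ¬p ∧ s ∧ r) ∨ (p ∧ s ∧ s ∧ r) ∨ (p ∧ ¬p ∧ s ∧ r)   (distribute ∧ over ∨)
≡ (s ∧ ¬p ∧ ¬r) ∨ (¬s ∧ ¬r) ∨ (p ∧ s ∧ r)   (simplify)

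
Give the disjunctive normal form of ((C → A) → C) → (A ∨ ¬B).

¬C ∨ A ∨ ¬B

((C → A) → C) → (A ∨ ¬B)
⇔ ¬((C → A) → C) ∨ A ∨ ¬B
⇔ ¬(¬(C → A) ∨ C) ∨ A ∨ ¬B
⇔ ¬(¬(¬C ∨ A) ∨ C) ∨ A ∨ ¬B
⇔ (¬¬(¬C ∨ A) ∧ ¬C) ∨ A ∨ ¬B
⇔ ((¬C ∨ A) ∧ ¬C) ∨ A ∨ ¬B
⇔ (¬C ∧ ¬C) ∨ (A ∧ ¬C) ∨ A ∨ ¬B
⇔ ¬C ∨ A ∨ ¬B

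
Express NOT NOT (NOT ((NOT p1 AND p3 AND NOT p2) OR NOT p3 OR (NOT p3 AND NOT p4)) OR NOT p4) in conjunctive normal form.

(p1 OR NOT p3 OR p2 OR NOT p4) AND (p3 OR NOT p4)

NOT NOT (NOT ((NOT p1 AND p3 AND NOT p2) OR NOT p3 OR (NOT p3 AND NOT p4)) OR NOT p4)
⇔ NOT ((NOT p1 AND p3 AND NOT p2) OR NOT p3 OR (NOT p3 AND NOT p4)) OR NOT p4   [double negation]
⇔ (NOT (NOT p1 AND p3 AND NOT p2) AND NOT NOT p3 AND NOT (NOT p3 AND NOT p4)) OR NOT p4   [De Morgan]
⇔ ((NOT NOT p1 OR NOT p3 OR NOT NOT p2) AND NOT NOT p3 AND NOT (NOT p3 AND NOT p4)) OR NOT p4   [De Morgan]
⇔ ((p1 OR NOT p3 OR NOT NOT p2) AND NOT NOT p3 AND NOT (NOT p3 AND NOT p4)) OR NOT p4   [double negation]
⇔ ((p1 OR NOT p3 OR p2) AND NOT NOT p3 AND NOT (NOT p3 AND NOT p4)) OR NOT p4   [double negation]
⇔ ((p1 OR NOT p3 OR p2) AND p3 AND NOT (NOT p3 AND NOT p4)) OR NOT p4   [double negation]
⇔ ((p1 OR NOT p3 OR p2) AND p3 AND (NOT NOT p3 OR NOT NOT p4)) OR NOT p4   [De Morgan]
⇔ ((p1 OR NOT p3 OR p2) AND p3 AND (p3 OR NOT NOT p4)) OR NOT p4   [double negation]
⇔ ((p1 OR NOT p3 OR p2) AND p3 AND (p3 OR p4)) OR NOT p4   [double negation]
⇔ (p1 OR NOT p3 OR p2 OR NOT p4) AND (p3 OR NOT p4) AND (p3 OR p4 OR NOT p4)   [distribute OR over AND]
⇔ (p1 OR NOT p3 OR p2 OR NOT p4) AND (p3 OR NOT p4)   [simplify]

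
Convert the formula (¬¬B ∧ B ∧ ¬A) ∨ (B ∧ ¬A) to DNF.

(¬¬B ∧ B ∧ ¬A) ∨ (B ∧ ¬A)
= (B ∧ B ∧ ¬A) ∨ (B ∧ ¬A)
= B ∧ ¬A

B ∧ ¬A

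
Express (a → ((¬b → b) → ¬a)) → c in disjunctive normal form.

(a → ((¬b → b) → ¬a)) → c
≡ ¬(a → ((¬b → b) → ¬a)) ∨ c   (eliminate →)
≡ ¬(¬a ∨ ((¬b → b) → ¬a)) ∨ c   (eliminate →)
≡ ¬(¬a ∨ ¬(¬b → b) ∨ ¬a) ∨ c   (eliminate →)
≡ ¬(¬a ∨ ¬(¬¬b ∨ b) ∨ ¬a) ∨ c   (eliminate →)
≡ (¬¬a ∧ ¬¬(¬¬b ∨ b) ∧ ¬¬a) ∨ c   (De Morgan)
≡ (a ∧ ¬¬(¬¬b ∨ b) ∧ ¬¬a) ∨ c   (double negation)
≡ (a ∧ (¬¬b ∨ b) ∧ ¬¬a) ∨ c   (double negation)
≡ (a ∧ (b ∨ b) ∧ ¬¬a) ∨ c   (double negation)
≡ (a ∧ (b ∨ b) ∧ a) ∨ c   (double negation)
≡ (a ∧ b ∧ a) ∨ (a ∧ b ∧ a) ∨ c   (distribute ∧ over ∨)
≡ (a ∧ b) ∨ c   (simplify)

(a ∧ b) ∨ c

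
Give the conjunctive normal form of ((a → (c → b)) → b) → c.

((a → (c → b)) → b) → c
= ¬((a → (c → b)) → b) ∨ c   [eliminate →]
= ¬(¬(a → (c → b)) ∨ b) ∨ c   [eliminate →]
= ¬(¬(¬a ∨ (c → b)) ∨ b) ∨ c   [eliminate →]
= ¬(¬(¬a ∨ ¬c ∨ b) ∨ b) ∨ c   [eliminate →]
= (¬¬(¬a ∨ ¬c ∨ b) ∧ ¬b) ∨ c   [De Morgan]
= ((¬a ∨ ¬c ∨ b) ∧ ¬b) ∨ c   [double negation]
= (¬a ∨ ¬c ∨ b ∨ c) ∧ (¬b ∨ c)   [distribute ∨ over ∧]
= ¬b ∨ c   [simplify]

¬b ∨ c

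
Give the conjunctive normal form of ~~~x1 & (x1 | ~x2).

~x1 & (x1 | ~x2)

~~~x1 & (x1 | ~x2)
≡ ~x1 & (x1 | ~x2)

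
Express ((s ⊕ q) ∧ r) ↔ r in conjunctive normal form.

(¬r ∨ s ∨ q) ∧ (¬r ∨ ¬s ∨ ¬q)

((s ⊕ q) ∧ r) ↔ r
= (((s ⊕ q) ∧ r) → r) ∧ (r → ((s ⊕ q) ∧ r))
= (¬((s ⊕ q) ∧ r) ∨ r) ∧ (r → ((s ⊕ q) ∧ r))
= (¬((s ∨ q) ∧ ¬(s ∧ q) ∧ r) ∨ r) ∧ (r → ((s ⊕ q) ∧ r))
= (¬((s ∨ q) ∧ ¬(s ∧ q) ∧ r) ∨ r) ∧ (¬r ∨ ((s ⊕ q) ∧ r))
= (¬((s ∨ q) ∧ ¬(s ∧ q) ∧ r) ∨ r) ∧ (¬r ∨ ((s ∨ q) ∧ ¬(s ∧ q) ∧ r))
= (¬(s ∨ q) ∨ ¬¬(s ∧ q) ∨ ¬r ∨ r) ∧ (¬r ∨ ((s ∨ q) ∧ ¬(s ∧ q) ∧ r))
= ((¬s ∧ ¬q) ∨ ¬¬(s ∧ q) ∨ ¬r ∨ r) ∧ (¬r ∨ ((s ∨ q) ∧ ¬(s ∧ q) ∧ r))
= ((¬s ∧ ¬q) ∨ (s ∧ q) ∨ ¬r ∨ r) ∧ (¬r ∨ ((s ∨ q) ∧ ¬(s ∧ q) ∧ r))
= ((¬s ∧ ¬q) ∨ (s ∧ q) ∨ ¬r ∨ r) ∧ (¬r ∨ ((s ∨ q) ∧ (¬s ∨ ¬q) ∧ r))
= (¬s ∨ s ∨ ¬r ∨ r) ∧ (¬s ∨ q ∨ ¬r ∨ r) ∧ (¬q ∨ s ∨ ¬r ∨ r) ∧ (¬q ∨ q ∨ ¬r ∨ r) ∧ (¬r ∨ s ∨ q) ∧ (¬r ∨ ¬s ∨ ¬q) ∧ (¬r ∨ r)
= (¬r ∨ s ∨ q) ∧ (¬r ∨ ¬s ∨ ¬q)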